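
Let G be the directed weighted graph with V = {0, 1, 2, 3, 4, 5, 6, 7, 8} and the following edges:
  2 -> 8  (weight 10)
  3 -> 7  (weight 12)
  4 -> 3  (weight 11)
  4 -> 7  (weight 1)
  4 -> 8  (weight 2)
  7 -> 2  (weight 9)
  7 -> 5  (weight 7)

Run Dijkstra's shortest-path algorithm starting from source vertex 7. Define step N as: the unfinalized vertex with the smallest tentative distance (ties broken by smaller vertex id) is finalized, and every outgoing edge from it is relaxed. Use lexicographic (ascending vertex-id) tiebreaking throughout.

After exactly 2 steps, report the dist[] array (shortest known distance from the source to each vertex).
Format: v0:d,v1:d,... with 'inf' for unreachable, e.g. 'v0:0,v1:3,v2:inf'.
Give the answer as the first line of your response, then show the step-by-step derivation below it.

v0:inf,v1:inf,v2:9,v3:inf,v4:inf,v5:7,v6:inf,v7:0,v8:inf

step 1: dist = v0:inf,v1:inf,v2:9,v3:inf,v4:inf,v5:7,v6:inf,v7:0,v8:inf
step 2: dist = v0:inf,v1:inf,v2:9,v3:inf,v4:inf,v5:7,v6:inf,v7:0,v8:inf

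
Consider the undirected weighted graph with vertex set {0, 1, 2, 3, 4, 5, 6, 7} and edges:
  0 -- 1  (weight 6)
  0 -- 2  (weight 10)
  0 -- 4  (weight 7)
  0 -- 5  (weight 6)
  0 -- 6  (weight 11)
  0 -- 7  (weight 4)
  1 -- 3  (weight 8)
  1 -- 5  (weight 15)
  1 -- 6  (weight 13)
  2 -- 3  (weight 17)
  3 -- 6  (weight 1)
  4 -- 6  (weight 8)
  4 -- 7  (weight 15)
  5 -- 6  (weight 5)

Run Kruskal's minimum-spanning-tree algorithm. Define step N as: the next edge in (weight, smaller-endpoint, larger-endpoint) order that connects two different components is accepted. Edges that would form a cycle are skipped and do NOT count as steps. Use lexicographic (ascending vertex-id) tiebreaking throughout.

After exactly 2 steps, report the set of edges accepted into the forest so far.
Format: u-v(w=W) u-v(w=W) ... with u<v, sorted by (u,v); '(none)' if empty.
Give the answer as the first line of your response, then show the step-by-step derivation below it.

0-7(w=4) 3-6(w=1)

step 1: add edge 3-6 (w=1); MST = {3-6(w=1)}
step 2: add edge 0-7 (w=4); MST = {0-7(w=4) 3-6(w=1)}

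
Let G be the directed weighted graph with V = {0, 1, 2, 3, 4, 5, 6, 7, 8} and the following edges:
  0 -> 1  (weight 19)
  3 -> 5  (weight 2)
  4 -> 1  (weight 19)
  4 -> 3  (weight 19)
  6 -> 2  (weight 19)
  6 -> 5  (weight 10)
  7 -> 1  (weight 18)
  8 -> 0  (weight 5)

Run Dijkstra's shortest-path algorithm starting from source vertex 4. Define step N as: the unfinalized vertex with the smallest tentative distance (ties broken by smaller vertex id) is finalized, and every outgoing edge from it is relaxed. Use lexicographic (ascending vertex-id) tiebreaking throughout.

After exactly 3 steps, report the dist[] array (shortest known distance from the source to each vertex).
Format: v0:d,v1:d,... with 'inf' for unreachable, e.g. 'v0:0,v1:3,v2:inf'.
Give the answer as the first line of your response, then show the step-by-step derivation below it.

v0:inf,v1:19,v2:inf,v3:19,v4:0,v5:21,v6:inf,v7:inf,v8:inf

step 1: dist = v0:inf,v1:19,v2:inf,v3:19,v4:0,v5:inf,v6:inf,v7:inf,v8:inf
step 2: dist = v0:inf,v1:19,v2:inf,v3:19,v4:0,v5:inf,v6:inf,v7:inf,v8:inf
step 3: dist = v0:inf,v1:19,v2:inf,v3:19,v4:0,v5:21,v6:inf,v7:inf,v8:inf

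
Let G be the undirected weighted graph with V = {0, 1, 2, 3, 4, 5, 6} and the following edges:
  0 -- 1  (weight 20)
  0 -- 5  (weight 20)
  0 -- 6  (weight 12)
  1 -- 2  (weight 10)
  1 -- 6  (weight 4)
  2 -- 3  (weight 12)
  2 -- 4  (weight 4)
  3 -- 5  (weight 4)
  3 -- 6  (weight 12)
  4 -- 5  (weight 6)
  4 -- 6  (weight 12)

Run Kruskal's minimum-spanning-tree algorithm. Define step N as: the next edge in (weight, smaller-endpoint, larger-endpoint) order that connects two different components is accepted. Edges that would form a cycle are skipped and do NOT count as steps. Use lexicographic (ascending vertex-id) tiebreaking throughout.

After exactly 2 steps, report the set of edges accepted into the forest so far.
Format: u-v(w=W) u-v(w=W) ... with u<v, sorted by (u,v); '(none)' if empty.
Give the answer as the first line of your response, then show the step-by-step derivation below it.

1-6(w=4) 2-4(w=4)

step 1: add edge 1-6 (w=4); MST = {1-6(w=4)}
step 2: add edge 2-4 (w=4); MST = {1-6(w=4) 2-4(w=4)}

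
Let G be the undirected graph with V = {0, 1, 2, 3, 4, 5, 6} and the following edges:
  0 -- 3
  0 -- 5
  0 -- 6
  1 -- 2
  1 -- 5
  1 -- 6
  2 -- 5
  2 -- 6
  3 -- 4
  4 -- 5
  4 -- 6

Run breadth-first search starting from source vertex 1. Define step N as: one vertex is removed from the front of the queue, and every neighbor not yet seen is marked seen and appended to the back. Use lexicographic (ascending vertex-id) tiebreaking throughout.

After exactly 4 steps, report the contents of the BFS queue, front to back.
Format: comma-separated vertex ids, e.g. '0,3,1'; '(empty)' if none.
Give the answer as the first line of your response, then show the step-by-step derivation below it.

0,4

step 1: dequeue 1; queue=[2,5,6]; order=1
step 2: dequeue 2; queue=[5,6]; order=1,2
step 3: dequeue 5; queue=[6,0,4]; order=1,2,5
step 4: dequeue 6; queue=[0,4]; order=1,2,5,6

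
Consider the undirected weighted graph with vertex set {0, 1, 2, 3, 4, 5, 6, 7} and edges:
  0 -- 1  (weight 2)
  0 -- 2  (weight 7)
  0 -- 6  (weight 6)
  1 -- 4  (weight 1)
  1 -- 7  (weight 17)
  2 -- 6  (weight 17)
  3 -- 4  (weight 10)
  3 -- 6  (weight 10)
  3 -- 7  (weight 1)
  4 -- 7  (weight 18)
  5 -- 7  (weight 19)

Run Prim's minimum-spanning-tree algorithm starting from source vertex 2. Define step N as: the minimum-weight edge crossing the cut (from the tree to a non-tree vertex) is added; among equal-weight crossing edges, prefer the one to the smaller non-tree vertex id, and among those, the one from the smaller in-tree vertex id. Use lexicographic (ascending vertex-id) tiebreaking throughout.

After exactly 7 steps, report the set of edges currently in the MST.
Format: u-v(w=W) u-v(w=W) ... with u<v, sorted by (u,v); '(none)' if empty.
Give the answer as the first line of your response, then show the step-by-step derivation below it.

0-1(w=2) 0-2(w=7) 0-6(w=6) 1-4(w=1) 3-4(w=10) 3-7(w=1) 5-7(w=19)

step 1: add edge 0-2 (w=7); MST = {0-2(w=7)}
step 2: add edge 0-1 (w=2); MST = {0-1(w=2) 0-2(w=7)}
step 3: add edge 1-4 (w=1); MST = {0-1(w=2) 0-2(w=7) 1-4(w=1)}
step 4: add edge 0-6 (w=6); MST = {0-1(w=2) 0-2(w=7) 0-6(w=6) 1-4(w=1)}
step 5: add edge 3-4 (w=10); MST = {0-1(w=2) 0-2(w=7) 0-6(w=6) 1-4(w=1) 3-4(w=10)}
step 6: add edge 3-7 (w=1); MST = {0-1(w=2) 0-2(w=7) 0-6(w=6) 1-4(w=1) 3-4(w=10) 3-7(w=1)}
step 7: add edge 5-7 (w=19); MST = {0-1(w=2) 0-2(w=7) 0-6(w=6) 1-4(w=1) 3-4(w=10) 3-7(w=1) 5-7(w=19)}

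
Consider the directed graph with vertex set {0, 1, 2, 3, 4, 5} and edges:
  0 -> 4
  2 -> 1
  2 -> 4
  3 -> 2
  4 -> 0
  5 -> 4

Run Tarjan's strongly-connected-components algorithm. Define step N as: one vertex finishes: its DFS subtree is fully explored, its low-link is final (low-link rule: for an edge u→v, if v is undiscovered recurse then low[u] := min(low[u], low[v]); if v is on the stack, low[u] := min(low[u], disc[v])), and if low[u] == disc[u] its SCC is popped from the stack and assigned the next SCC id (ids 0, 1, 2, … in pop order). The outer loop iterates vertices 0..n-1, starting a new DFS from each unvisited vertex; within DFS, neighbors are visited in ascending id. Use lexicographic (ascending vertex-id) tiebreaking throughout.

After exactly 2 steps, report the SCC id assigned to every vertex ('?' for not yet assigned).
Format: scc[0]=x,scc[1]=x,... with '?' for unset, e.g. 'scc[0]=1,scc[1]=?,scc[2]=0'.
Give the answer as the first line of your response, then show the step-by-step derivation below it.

scc[0]=0,scc[1]=?,scc[2]=?,scc[3]=?,scc[4]=0,scc[5]=?

step 1: low=(low[0]=0,low[1]=?,low[2]=?,low[3]=?,low[4]=0,low[5]=?); scc=(scc[0]=?,scc[1]=?,scc[2]=?,scc[3]=?,scc[4]=?,scc[5]=?)
step 2: low=(low[0]=0,low[1]=?,low[2]=?,low[3]=?,low[4]=0,low[5]=?); scc=(scc[0]=0,scc[1]=?,scc[2]=?,scc[3]=?,scc[4]=0,scc[5]=?)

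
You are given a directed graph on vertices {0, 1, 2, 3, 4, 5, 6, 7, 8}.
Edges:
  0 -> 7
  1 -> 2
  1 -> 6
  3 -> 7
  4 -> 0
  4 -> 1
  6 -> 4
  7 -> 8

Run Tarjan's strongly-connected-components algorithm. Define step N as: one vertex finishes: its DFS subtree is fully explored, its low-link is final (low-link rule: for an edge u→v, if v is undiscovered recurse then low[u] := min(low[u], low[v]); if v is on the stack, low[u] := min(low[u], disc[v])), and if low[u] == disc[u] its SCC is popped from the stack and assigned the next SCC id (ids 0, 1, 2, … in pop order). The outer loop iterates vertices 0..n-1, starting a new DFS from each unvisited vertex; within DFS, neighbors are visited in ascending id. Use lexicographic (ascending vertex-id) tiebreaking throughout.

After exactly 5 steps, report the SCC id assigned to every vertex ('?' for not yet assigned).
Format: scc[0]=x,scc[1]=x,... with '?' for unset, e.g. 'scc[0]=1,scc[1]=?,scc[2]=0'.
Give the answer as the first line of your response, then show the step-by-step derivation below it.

scc[0]=2,scc[1]=?,scc[2]=3,scc[3]=?,scc[4]=?,scc[5]=?,scc[6]=?,scc[7]=1,scc[8]=0

step 1: low=(low[0]=0,low[1]=?,low[2]=?,low[3]=?,low[4]=?,low[5]=?,low[6]=?,low[7]=1,low[8]=2); scc=(scc[0]=?,scc[1]=?,scc[2]=?,scc[3]=?,scc[4]=?,scc[5]=?,scc[6]=?,scc[7]=?,scc[8]=0)
step 2: low=(low[0]=0,low[1]=?,low[2]=?,low[3]=?,low[4]=?,low[5]=?,low[6]=?,low[7]=1,low[8]=2); scc=(scc[0]=?,scc[1]=?,scc[2]=?,scc[3]=?,scc[4]=?,scc[5]=?,scc[6]=?,scc[7]=1,scc[8]=0)
step 3: low=(low[0]=0,low[1]=?,low[2]=?,low[3]=?,low[4]=?,low[5]=?,low[6]=?,low[7]=1,low[8]=2); scc=(scc[0]=2,scc[1]=?,scc[2]=?,scc[3]=?,scc[4]=?,scc[5]=?,scc[6]=?,scc[7]=1,scc[8]=0)
step 4: low=(low[0]=0,low[1]=3,low[2]=4,low[3]=?,low[4]=?,low[5]=?,low[6]=?,low[7]=1,low[8]=2); scc=(scc[0]=2,scc[1]=?,scc[2]=3,scc[3]=?,scc[4]=?,scc[5]=?,scc[6]=?,scc[7]=1,scc[8]=0)
step 5: low=(low[0]=0,low[1]=3,low[2]=4,low[3]=?,low[4]=3,low[5]=?,low[6]=5,low[7]=1,low[8]=2); scc=(scc[0]=2,scc[1]=?,scc[2]=3,scc[3]=?,scc[4]=?,scc[5]=?,scc[6]=?,scc[7]=1,scc[8]=0)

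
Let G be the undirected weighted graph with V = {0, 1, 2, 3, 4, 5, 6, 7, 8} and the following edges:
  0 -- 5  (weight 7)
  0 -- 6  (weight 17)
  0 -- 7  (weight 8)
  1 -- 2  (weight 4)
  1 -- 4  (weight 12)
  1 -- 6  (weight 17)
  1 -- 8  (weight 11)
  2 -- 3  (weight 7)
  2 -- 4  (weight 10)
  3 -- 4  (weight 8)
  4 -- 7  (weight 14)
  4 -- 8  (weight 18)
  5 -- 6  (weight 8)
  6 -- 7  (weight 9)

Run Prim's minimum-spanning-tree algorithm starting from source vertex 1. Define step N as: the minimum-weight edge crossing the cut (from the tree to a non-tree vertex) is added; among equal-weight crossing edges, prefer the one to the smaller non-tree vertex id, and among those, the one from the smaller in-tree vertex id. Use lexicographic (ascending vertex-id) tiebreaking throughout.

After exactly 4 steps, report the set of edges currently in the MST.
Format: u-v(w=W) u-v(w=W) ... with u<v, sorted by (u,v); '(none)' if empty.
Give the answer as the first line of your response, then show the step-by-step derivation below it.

1-2(w=4) 1-8(w=11) 2-3(w=7) 3-4(w=8)

step 1: add edge 1-2 (w=4); MST = {1-2(w=4)}
step 2: add edge 2-3 (w=7); MST = {1-2(w=4) 2-3(w=7)}
step 3: add edge 3-4 (w=8); MST = {1-2(w=4) 2-3(w=7) 3-4(w=8)}
step 4: add edge 1-8 (w=11); MST = {1-2(w=4) 1-8(w=11) 2-3(w=7) 3-4(w=8)}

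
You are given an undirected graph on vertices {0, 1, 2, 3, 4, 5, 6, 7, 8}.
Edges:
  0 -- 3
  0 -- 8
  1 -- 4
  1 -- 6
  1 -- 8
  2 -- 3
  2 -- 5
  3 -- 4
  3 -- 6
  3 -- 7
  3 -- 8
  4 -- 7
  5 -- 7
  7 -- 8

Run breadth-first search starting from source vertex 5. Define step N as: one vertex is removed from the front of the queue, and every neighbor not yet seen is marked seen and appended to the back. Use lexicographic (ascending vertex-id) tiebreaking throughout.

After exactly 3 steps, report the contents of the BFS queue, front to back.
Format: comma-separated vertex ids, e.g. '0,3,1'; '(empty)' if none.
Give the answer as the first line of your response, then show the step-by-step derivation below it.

3,4,8

step 1: dequeue 5; queue=[2,7]; order=5
step 2: dequeue 2; queue=[7,3]; order=5,2
step 3: dequeue 7; queue=[3,4,8]; order=5,2,7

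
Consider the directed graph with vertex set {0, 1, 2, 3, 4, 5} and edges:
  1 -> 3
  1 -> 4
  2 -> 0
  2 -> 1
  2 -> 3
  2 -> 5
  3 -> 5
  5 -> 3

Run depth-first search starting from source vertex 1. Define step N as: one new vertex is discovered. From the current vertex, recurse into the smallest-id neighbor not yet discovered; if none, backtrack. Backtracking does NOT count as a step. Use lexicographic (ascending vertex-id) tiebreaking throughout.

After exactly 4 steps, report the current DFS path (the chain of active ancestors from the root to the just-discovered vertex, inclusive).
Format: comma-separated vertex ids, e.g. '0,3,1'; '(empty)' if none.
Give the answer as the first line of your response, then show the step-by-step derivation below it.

1,4

step 1: discover 1; path=1; order=1
step 2: discover 3; path=1>3; order=1,3
step 3: discover 5; path=1>3>5; order=1,3,5
step 4: discover 4; path=1>4; order=1,3,5,4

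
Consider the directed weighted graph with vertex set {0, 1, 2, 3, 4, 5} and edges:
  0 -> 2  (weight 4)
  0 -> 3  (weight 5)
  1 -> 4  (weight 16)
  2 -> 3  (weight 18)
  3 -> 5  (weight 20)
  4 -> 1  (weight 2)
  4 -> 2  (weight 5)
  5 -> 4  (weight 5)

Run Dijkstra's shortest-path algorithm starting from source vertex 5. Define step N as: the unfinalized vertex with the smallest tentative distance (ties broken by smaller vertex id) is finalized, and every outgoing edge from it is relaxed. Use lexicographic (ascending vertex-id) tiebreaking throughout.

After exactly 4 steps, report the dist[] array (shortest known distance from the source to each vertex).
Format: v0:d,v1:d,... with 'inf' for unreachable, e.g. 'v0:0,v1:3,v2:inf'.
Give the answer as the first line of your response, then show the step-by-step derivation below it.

v0:inf,v1:7,v2:10,v3:28,v4:5,v5:0

step 1: dist = v0:inf,v1:inf,v2:inf,v3:inf,v4:5,v5:0
step 2: dist = v0:inf,v1:7,v2:10,v3:inf,v4:5,v5:0
step 3: dist = v0:inf,v1:7,v2:10,v3:inf,v4:5,v5:0
step 4: dist = v0:inf,v1:7,v2:10,v3:28,v4:5,v5:0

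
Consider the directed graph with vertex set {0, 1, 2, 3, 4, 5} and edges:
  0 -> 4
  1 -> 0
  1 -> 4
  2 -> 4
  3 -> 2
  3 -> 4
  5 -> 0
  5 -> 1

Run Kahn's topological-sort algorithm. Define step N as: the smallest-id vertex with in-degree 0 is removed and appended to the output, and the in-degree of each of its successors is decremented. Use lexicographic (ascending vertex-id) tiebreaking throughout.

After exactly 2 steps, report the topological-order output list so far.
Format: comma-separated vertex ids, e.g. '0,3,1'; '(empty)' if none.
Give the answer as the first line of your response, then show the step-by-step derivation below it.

3,2

step 1: output 3; order=[3]; indeg=(2,1,0,0,3,0)
step 2: output 2; order=[3,2]; indeg=(2,1,0,0,2,0)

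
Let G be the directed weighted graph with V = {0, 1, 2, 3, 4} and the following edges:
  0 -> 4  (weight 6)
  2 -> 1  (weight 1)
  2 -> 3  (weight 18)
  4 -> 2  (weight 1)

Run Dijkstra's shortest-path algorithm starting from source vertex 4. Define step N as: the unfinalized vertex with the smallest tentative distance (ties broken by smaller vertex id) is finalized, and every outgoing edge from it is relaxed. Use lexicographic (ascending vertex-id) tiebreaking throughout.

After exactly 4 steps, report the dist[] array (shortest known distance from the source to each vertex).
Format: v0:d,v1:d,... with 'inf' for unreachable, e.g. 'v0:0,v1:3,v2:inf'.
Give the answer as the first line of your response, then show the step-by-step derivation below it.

v0:inf,v1:2,v2:1,v3:19,v4:0

step 1: dist = v0:inf,v1:inf,v2:1,v3:inf,v4:0
step 2: dist = v0:inf,v1:2,v2:1,v3:19,v4:0
step 3: dist = v0:inf,v1:2,v2:1,v3:19,v4:0
step 4: dist = v0:inf,v1:2,v2:1,v3:19,v4:0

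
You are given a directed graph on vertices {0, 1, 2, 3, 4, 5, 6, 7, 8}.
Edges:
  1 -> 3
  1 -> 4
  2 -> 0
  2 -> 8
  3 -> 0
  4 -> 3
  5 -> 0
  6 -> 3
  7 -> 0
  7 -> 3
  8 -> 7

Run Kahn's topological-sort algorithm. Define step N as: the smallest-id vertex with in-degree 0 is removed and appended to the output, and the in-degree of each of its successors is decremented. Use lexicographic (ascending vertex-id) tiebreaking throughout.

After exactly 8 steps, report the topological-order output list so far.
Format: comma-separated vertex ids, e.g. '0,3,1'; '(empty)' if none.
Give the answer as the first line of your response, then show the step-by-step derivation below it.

1,2,4,5,6,8,7,3

step 1: output 1; order=[1]; indeg=(4,0,0,3,0,0,0,1,1)
step 2: output 2; order=[1,2]; indeg=(3,0,0,3,0,0,0,1,0)
step 3: output 4; order=[1,2,4]; indeg=(3,0,0,2,0,0,0,1,0)
step 4: output 5; order=[1,2,4,5]; indeg=(2,0,0,2,0,0,0,1,0)
step 5: output 6; order=[1,2,4,5,6]; indeg=(2,0,0,1,0,0,0,1,0)
step 6: output 8; order=[1,2,4,5,6,8]; indeg=(2,0,0,1,0,0,0,0,0)
step 7: output 7; order=[1,2,4,5,6,8,7]; indeg=(1,0,0,0,0,0,0,0,0)
step 8: output 3; order=[1,2,4,5,6,8,7,3]; indeg=(0,0,0,0,0,0,0,0,0)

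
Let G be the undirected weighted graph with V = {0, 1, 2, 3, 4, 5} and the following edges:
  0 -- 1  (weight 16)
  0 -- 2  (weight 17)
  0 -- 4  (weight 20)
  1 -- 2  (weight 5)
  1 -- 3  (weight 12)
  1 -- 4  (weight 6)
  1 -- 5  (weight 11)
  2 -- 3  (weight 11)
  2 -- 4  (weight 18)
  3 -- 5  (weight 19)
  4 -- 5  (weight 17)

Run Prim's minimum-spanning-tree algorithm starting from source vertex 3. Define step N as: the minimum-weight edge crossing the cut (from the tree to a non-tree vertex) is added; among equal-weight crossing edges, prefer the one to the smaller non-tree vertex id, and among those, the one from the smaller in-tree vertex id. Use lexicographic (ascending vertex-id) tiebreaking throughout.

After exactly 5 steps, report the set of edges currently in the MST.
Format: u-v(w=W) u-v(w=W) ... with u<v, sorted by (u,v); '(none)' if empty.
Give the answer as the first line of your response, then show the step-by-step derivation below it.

0-1(w=16) 1-2(w=5) 1-4(w=6) 1-5(w=11) 2-3(w=11)

step 1: add edge 2-3 (w=11); MST = {2-3(w=11)}
step 2: add edge 1-2 (w=5); MST = {1-2(w=5) 2-3(w=11)}
step 3: add edge 1-4 (w=6); MST = {1-2(w=5) 1-4(w=6) 2-3(w=11)}
step 4: add edge 1-5 (w=11); MST = {1-2(w=5) 1-4(w=6) 1-5(w=11) 2-3(w=11)}
step 5: add edge 0-1 (w=16); MST = {0-1(w=16) 1-2(w=5) 1-4(w=6) 1-5(w=11) 2-3(w=11)}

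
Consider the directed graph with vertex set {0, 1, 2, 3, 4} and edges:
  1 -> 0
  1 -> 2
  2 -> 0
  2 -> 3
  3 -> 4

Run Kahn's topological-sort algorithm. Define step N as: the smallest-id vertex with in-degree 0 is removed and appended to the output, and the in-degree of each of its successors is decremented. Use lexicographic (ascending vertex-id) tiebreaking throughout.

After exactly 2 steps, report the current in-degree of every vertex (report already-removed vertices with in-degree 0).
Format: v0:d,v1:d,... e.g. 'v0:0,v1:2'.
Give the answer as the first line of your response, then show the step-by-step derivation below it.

v0:0,v1:0,v2:0,v3:0,v4:1

step 1: output 1; order=[1]; indeg=(1,0,0,1,1)
step 2: output 2; order=[1,2]; indeg=(0,0,0,0,1)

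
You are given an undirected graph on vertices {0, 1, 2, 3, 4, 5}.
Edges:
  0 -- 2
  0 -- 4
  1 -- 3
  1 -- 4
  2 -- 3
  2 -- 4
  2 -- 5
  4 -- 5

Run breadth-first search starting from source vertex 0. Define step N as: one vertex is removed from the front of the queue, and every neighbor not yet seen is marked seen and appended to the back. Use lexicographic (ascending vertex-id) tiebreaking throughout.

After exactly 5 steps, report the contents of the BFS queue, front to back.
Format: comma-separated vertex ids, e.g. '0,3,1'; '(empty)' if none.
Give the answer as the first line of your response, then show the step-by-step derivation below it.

1

step 1: dequeue 0; queue=[2,4]; order=0
step 2: dequeue 2; queue=[4,3,5]; order=0,2
step 3: dequeue 4; queue=[3,5,1]; order=0,2,4
step 4: dequeue 3; queue=[5,1]; order=0,2,4,3
step 5: dequeue 5; queue=[1]; order=0,2,4,3,5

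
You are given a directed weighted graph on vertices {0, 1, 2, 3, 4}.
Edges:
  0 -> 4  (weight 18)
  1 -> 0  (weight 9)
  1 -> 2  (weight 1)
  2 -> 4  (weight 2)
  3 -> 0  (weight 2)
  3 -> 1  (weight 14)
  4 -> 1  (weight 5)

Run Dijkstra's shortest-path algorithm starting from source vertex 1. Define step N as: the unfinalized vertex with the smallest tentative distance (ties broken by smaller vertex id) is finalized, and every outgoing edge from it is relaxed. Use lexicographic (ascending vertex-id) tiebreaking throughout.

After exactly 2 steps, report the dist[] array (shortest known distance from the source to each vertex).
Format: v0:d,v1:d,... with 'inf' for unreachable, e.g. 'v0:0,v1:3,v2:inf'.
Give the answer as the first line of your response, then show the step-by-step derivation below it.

v0:9,v1:0,v2:1,v3:inf,v4:3

step 1: dist = v0:9,v1:0,v2:1,v3:inf,v4:inf
step 2: dist = v0:9,v1:0,v2:1,v3:inf,v4:3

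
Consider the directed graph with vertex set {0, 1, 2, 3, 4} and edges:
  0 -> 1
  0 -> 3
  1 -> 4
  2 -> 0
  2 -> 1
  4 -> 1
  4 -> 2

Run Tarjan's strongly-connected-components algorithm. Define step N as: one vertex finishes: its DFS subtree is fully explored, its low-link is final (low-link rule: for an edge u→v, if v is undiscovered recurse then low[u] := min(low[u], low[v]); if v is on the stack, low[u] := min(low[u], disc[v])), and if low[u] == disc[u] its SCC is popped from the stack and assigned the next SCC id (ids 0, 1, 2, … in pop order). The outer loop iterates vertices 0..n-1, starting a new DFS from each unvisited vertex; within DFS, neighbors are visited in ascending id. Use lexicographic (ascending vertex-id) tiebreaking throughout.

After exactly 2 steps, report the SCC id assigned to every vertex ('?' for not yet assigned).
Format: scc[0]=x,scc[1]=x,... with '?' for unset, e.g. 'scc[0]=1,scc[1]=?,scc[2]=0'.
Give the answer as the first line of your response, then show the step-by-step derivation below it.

scc[0]=?,scc[1]=?,scc[2]=?,scc[3]=?,scc[4]=?

step 1: low=(low[0]=0,low[1]=1,low[2]=0,low[3]=?,low[4]=1); scc=(scc[0]=?,scc[1]=?,scc[2]=?,scc[3]=?,scc[4]=?)
step 2: low=(low[0]=0,low[1]=1,low[2]=0,low[3]=?,low[4]=0); scc=(scc[0]=?,scc[1]=?,scc[2]=?,scc[3]=?,scc[4]=?)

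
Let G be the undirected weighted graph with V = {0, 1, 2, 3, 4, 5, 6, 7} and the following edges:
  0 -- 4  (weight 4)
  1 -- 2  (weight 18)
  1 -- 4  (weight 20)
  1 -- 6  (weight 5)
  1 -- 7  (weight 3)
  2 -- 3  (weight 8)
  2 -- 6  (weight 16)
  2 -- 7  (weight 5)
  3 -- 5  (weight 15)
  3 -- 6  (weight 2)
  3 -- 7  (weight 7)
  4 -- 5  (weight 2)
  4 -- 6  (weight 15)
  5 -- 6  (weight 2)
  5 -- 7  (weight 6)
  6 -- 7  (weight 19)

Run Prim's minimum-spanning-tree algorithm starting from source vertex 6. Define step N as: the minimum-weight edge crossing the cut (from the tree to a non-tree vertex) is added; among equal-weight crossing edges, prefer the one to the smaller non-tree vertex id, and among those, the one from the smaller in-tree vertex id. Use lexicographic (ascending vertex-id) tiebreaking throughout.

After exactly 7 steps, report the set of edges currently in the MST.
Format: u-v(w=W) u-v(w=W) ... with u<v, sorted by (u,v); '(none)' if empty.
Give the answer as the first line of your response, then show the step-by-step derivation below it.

0-4(w=4) 1-6(w=5) 1-7(w=3) 2-7(w=5) 3-6(w=2) 4-5(w=2) 5-6(w=2)

step 1: add edge 3-6 (w=2); MST = {3-6(w=2)}
step 2: add edge 5-6 (w=2); MST = {3-6(w=2) 5-6(w=2)}
step 3: add edge 4-5 (w=2); MST = {3-6(w=2) 4-5(w=2) 5-6(w=2)}
step 4: add edge 0-4 (w=4); MST = {0-4(w=4) 3-6(w=2) 4-5(w=2) 5-6(w=2)}
step 5: add edge 1-6 (w=5); MST = {0-4(w=4) 1-6(w=5) 3-6(w=2) 4-5(w=2) 5-6(w=2)}
step 6: add edge 1-7 (w=3); MST = {0-4(w=4) 1-6(w=5) 1-7(w=3) 3-6(w=2) 4-5(w=2) 5-6(w=2)}
step 7: add edge 2-7 (w=5); MST = {0-4(w=4) 1-6(w=5) 1-7(w=3) 2-7(w=5) 3-6(w=2) 4-5(w=2) 5-6(w=2)}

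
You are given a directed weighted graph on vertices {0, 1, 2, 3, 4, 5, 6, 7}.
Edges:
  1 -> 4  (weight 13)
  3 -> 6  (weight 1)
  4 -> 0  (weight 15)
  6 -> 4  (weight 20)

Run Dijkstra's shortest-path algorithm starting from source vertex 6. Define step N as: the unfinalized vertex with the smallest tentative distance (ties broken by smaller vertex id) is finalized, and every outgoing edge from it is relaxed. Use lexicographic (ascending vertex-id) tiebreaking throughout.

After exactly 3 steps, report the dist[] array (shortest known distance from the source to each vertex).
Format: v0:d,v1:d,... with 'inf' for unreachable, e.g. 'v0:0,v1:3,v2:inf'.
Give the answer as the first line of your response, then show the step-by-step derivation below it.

v0:35,v1:inf,v2:inf,v3:inf,v4:20,v5:inf,v6:0,v7:inf

step 1: dist = v0:inf,v1:inf,v2:inf,v3:inf,v4:20,v5:inf,v6:0,v7:inf
step 2: dist = v0:35,v1:inf,v2:inf,v3:inf,v4:20,v5:inf,v6:0,v7:inf
step 3: dist = v0:35,v1:inf,v2:inf,v3:inf,v4:20,v5:inf,v6:0,v7:inf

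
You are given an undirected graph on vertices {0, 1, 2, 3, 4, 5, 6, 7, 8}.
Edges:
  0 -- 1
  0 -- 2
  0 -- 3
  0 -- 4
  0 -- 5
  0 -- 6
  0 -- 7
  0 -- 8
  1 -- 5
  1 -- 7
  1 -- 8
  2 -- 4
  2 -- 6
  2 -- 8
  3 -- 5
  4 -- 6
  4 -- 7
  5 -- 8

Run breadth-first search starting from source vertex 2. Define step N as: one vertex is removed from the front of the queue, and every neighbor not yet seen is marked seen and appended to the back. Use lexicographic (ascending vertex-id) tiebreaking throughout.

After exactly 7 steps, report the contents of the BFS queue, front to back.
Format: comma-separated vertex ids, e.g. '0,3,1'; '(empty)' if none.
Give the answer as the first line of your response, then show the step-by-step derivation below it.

5,7

step 1: dequeue 2; queue=[0,4,6,8]; order=2
step 2: dequeue 0; queue=[4,6,8,1,3,5,7]; order=2,0
step 3: dequeue 4; queue=[6,8,1,3,5,7]; order=2,0,4
step 4: dequeue 6; queue=[8,1,3,5,7]; order=2,0,4,6
step 5: dequeue 8; queue=[1,3,5,7]; order=2,0,4,6,8
step 6: dequeue 1; queue=[3,5,7]; order=2,0,4,6,8,1
step 7: dequeue 3; queue=[5,7]; order=2,0,4,6,8,1,3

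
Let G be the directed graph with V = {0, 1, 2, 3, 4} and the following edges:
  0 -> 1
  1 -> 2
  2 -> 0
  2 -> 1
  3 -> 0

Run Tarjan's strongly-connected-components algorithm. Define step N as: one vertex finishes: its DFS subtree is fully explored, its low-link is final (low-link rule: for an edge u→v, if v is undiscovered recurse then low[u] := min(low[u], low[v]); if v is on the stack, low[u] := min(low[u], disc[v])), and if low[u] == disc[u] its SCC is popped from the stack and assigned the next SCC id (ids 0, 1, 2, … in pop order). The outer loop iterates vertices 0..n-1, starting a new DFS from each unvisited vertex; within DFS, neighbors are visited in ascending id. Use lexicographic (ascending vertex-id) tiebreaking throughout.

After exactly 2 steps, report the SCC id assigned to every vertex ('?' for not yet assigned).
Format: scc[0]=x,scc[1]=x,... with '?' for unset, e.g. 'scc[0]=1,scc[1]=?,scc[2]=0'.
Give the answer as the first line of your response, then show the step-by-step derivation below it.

scc[0]=?,scc[1]=?,scc[2]=?,scc[3]=?,scc[4]=?

step 1: low=(low[0]=0,low[1]=1,low[2]=0,low[3]=?,low[4]=?); scc=(scc[0]=?,scc[1]=?,scc[2]=?,scc[3]=?,scc[4]=?)
step 2: low=(low[0]=0,low[1]=0,low[2]=0,low[3]=?,low[4]=?); scc=(scc[0]=?,scc[1]=?,scc[2]=?,scc[3]=?,scc[4]=?)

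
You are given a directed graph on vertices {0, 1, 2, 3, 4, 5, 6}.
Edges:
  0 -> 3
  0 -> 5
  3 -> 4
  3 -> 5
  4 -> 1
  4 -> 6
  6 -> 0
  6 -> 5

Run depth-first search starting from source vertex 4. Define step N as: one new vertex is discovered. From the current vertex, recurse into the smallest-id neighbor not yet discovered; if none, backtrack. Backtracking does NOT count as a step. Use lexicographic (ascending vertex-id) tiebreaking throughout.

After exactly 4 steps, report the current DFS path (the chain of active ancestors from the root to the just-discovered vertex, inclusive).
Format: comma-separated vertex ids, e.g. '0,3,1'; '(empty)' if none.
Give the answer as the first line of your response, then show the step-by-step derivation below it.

4,6,0

step 1: discover 4; path=4; order=4
step 2: discover 1; path=4>1; order=4,1
step 3: discover 6; path=4>6; order=4,1,6
step 4: discover 0; path=4>6>0; order=4,1,6,0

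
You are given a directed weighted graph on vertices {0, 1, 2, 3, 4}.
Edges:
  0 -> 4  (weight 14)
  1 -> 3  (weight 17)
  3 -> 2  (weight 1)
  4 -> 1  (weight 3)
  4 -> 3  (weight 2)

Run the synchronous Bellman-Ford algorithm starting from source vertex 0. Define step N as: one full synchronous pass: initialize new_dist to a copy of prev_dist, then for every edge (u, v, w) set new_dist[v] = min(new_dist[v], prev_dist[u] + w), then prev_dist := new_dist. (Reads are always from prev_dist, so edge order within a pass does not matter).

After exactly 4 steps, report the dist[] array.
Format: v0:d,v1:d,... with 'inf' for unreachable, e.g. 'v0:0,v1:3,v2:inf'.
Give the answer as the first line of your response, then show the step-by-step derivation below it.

v0:0,v1:17,v2:17,v3:16,v4:14

step 1: dist = v0:0,v1:inf,v2:inf,v3:inf,v4:14
step 2: dist = v0:0,v1:17,v2:inf,v3:16,v4:14
step 3: dist = v0:0,v1:17,v2:17,v3:16,v4:14
step 4: dist = v0:0,v1:17,v2:17,v3:16,v4:14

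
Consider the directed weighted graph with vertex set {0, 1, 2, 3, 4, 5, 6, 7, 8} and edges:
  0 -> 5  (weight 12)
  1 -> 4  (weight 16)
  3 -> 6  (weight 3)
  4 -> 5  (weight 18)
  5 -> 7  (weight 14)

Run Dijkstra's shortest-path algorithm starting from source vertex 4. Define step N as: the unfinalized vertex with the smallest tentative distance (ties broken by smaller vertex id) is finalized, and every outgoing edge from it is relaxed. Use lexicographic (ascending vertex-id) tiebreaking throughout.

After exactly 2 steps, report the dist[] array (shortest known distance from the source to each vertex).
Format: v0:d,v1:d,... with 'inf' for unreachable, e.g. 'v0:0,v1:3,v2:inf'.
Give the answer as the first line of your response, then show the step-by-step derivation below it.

v0:inf,v1:inf,v2:inf,v3:inf,v4:0,v5:18,v6:inf,v7:32,v8:inf

step 1: dist = v0:inf,v1:inf,v2:inf,v3:inf,v4:0,v5:18,v6:inf,v7:inf,v8:inf
step 2: dist = v0:inf,v1:inf,v2:inf,v3:inf,v4:0,v5:18,v6:inf,v7:32,v8:inf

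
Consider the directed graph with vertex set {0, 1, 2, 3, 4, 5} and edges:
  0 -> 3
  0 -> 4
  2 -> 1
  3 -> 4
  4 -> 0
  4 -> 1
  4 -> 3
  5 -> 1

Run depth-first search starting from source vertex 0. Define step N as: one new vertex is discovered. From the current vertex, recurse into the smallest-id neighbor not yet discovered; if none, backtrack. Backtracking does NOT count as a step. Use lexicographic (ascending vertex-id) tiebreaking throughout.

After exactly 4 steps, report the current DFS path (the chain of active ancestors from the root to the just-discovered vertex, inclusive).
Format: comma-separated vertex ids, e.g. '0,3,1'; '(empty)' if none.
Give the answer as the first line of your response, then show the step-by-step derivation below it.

0,3,4,1

step 1: discover 0; path=0; order=0
step 2: discover 3; path=0>3; order=0,3
step 3: discover 4; path=0>3>4; order=0,3,4
step 4: discover 1; path=0>3>4>1; order=0,3,4,1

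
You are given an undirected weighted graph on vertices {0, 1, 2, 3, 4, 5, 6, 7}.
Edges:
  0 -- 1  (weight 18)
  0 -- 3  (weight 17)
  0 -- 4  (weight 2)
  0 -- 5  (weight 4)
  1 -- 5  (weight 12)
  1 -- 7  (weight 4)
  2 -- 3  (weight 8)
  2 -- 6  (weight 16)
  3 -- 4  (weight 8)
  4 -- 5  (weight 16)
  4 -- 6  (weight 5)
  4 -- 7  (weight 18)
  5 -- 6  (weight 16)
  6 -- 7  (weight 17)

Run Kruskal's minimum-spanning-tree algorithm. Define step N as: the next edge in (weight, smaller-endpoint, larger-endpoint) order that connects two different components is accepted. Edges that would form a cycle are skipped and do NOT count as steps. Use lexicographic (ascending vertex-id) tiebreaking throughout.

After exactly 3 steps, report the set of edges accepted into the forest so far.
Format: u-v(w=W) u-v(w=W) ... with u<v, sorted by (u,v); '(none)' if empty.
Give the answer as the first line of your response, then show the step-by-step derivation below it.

0-4(w=2) 0-5(w=4) 1-7(w=4)

step 1: add edge 0-4 (w=2); MST = {0-4(w=2)}
step 2: add edge 0-5 (w=4); MST = {0-4(w=2) 0-5(w=4)}
step 3: add edge 1-7 (w=4); MST = {0-4(w=2) 0-5(w=4) 1-7(w=4)}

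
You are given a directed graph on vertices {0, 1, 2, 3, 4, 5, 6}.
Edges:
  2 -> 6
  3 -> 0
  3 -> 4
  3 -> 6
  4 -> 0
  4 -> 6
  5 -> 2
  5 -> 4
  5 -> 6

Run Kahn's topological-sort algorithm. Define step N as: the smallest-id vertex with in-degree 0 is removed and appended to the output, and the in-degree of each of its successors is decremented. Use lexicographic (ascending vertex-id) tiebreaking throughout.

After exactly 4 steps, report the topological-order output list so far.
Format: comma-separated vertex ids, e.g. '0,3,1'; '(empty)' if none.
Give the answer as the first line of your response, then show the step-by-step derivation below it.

1,3,5,2

step 1: output 1; order=[1]; indeg=(2,0,1,0,2,0,4)
step 2: output 3; order=[1,3]; indeg=(1,0,1,0,1,0,3)
step 3: output 5; order=[1,3,5]; indeg=(1,0,0,0,0,0,2)
step 4: output 2; order=[1,3,5,2]; indeg=(1,0,0,0,0,0,1)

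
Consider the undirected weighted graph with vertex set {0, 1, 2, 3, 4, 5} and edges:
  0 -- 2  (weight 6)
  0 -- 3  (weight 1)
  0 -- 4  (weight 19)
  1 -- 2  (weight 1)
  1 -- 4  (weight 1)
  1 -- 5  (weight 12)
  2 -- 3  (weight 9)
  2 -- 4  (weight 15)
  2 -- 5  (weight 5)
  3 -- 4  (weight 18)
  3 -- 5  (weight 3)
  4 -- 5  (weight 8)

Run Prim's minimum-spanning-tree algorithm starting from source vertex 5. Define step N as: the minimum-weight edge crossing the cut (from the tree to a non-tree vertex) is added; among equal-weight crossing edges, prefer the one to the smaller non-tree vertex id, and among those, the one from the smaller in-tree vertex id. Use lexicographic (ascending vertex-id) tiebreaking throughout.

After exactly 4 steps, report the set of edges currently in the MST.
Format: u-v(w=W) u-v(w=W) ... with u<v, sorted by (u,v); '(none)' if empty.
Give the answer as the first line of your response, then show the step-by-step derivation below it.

0-3(w=1) 1-2(w=1) 2-5(w=5) 3-5(w=3)

step 1: add edge 3-5 (w=3); MST = {3-5(w=3)}
step 2: add edge 0-3 (w=1); MST = {0-3(w=1) 3-5(w=3)}
step 3: add edge 2-5 (w=5); MST = {0-3(w=1) 2-5(w=5) 3-5(w=3)}
step 4: add edge 1-2 (w=1); MST = {0-3(w=1) 1-2(w=1) 2-5(w=5) 3-5(w=3)}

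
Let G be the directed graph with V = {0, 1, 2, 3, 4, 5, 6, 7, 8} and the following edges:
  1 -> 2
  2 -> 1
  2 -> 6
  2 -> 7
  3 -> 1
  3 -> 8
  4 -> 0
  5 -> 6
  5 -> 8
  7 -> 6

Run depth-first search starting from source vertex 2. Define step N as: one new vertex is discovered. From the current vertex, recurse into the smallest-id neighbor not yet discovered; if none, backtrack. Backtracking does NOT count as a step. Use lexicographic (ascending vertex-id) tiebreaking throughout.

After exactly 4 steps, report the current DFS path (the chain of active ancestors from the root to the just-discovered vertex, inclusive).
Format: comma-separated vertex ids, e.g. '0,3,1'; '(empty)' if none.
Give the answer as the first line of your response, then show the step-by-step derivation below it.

2,7

step 1: discover 2; path=2; order=2
step 2: discover 1; path=2>1; order=2,1
step 3: discover 6; path=2>6; order=2,1,6
step 4: discover 7; path=2>7; order=2,1,6,7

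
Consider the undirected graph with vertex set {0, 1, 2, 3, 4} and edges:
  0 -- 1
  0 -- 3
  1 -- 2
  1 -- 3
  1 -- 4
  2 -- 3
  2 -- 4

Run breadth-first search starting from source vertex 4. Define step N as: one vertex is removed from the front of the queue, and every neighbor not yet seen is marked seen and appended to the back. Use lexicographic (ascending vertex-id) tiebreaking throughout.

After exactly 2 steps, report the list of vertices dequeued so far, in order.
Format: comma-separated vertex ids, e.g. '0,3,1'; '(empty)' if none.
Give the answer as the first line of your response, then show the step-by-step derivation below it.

4,1

step 1: dequeue 4; queue=[1,2]; order=4
step 2: dequeue 1; queue=[2,0,3]; order=4,1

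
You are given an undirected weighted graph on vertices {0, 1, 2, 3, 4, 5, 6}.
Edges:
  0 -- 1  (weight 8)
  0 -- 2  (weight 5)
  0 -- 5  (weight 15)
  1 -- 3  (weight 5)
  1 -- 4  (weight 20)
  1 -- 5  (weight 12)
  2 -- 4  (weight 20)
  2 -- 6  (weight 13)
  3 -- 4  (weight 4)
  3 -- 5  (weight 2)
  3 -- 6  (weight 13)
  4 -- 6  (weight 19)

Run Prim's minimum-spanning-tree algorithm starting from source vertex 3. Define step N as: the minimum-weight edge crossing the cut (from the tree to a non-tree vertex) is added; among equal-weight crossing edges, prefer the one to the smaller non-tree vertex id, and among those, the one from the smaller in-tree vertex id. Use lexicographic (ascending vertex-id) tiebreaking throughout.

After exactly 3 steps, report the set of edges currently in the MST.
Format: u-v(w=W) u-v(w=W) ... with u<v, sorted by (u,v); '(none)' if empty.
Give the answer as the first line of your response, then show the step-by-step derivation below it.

1-3(w=5) 3-4(w=4) 3-5(w=2)

step 1: add edge 3-5 (w=2); MST = {3-5(w=2)}
step 2: add edge 3-4 (w=4); MST = {3-4(w=4) 3-5(w=2)}
step 3: add edge 1-3 (w=5); MST = {1-3(w=5) 3-4(w=4) 3-5(w=2)}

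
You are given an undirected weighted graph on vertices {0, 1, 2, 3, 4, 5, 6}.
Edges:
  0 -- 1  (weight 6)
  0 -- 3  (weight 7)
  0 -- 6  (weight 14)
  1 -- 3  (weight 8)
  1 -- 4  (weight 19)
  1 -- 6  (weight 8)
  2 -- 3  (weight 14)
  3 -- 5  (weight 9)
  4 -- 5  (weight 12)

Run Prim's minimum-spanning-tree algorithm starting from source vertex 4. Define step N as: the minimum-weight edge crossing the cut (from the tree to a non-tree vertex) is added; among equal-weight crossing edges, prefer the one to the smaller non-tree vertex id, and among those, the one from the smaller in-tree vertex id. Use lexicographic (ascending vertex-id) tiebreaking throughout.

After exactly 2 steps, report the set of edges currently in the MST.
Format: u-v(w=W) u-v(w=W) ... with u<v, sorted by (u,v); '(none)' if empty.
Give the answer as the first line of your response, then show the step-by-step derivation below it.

3-5(w=9) 4-5(w=12)

step 1: add edge 4-5 (w=12); MST = {4-5(w=12)}
step 2: add edge 3-5 (w=9); MST = {3-5(w=9) 4-5(w=12)}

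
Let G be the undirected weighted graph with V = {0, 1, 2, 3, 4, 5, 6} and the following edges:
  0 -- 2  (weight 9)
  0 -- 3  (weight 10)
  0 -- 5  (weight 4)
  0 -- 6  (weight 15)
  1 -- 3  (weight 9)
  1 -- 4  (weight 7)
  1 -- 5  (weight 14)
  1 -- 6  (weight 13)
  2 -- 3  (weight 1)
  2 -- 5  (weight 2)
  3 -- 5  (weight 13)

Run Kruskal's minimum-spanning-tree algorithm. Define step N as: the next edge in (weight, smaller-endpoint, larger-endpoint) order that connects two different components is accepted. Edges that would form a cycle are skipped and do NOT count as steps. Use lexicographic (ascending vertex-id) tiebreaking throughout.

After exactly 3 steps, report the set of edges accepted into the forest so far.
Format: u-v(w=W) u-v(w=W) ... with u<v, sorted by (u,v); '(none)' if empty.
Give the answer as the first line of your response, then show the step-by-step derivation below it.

0-5(w=4) 2-3(w=1) 2-5(w=2)

step 1: add edge 2-3 (w=1); MST = {2-3(w=1)}
step 2: add edge 2-5 (w=2); MST = {2-3(w=1) 2-5(w=2)}
step 3: add edge 0-5 (w=4); MST = {0-5(w=4) 2-3(w=1) 2-5(w=2)}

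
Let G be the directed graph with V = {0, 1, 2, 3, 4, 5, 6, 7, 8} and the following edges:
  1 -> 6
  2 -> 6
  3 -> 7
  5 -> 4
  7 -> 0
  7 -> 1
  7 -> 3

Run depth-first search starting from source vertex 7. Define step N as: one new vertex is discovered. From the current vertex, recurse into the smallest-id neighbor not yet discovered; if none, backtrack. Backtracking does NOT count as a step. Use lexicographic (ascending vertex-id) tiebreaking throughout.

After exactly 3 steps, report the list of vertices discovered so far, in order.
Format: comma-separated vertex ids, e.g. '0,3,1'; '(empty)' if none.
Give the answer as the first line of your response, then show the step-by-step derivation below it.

7,0,1

step 1: discover 7; path=7; order=7
step 2: discover 0; path=7>0; order=7,0
step 3: discover 1; path=7>1; order=7,0,1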